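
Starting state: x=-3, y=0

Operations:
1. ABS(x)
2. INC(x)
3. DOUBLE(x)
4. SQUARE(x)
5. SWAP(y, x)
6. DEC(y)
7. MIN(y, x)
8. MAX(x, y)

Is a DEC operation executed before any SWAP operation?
No

First DEC: step 6
First SWAP: step 5
Since 6 > 5, SWAP comes first.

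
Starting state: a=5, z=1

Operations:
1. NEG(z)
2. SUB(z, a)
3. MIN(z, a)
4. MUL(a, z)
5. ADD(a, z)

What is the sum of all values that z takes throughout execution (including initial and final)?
-24

Values of z at each step:
Initial: z = 1
After step 1: z = -1
After step 2: z = -6
After step 3: z = -6
After step 4: z = -6
After step 5: z = -6
Sum = 1 + -1 + -6 + -6 + -6 + -6 = -24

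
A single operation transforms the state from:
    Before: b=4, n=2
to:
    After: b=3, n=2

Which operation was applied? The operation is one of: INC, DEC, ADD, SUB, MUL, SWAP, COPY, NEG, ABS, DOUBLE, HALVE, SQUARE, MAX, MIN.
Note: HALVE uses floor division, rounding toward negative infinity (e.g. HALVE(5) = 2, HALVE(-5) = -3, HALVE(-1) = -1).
DEC(b)

Analyzing the change:
Before: b=4, n=2
After: b=3, n=2
Variable b changed from 4 to 3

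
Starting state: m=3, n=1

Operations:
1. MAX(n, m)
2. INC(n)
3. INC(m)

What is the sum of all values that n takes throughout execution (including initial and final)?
12

Values of n at each step:
Initial: n = 1
After step 1: n = 3
After step 2: n = 4
After step 3: n = 4
Sum = 1 + 3 + 4 + 4 = 12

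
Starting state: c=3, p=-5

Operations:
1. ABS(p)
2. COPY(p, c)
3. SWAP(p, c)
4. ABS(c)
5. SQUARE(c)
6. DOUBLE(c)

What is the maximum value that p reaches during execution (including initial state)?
5

Values of p at each step:
Initial: p = -5
After step 1: p = 5 ← maximum
After step 2: p = 3
After step 3: p = 3
After step 4: p = 3
After step 5: p = 3
After step 6: p = 3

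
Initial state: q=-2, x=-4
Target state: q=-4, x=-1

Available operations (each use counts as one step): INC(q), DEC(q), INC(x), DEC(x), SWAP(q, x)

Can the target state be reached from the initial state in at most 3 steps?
Yes

Path (2 steps): INC(q) → SWAP(q, x)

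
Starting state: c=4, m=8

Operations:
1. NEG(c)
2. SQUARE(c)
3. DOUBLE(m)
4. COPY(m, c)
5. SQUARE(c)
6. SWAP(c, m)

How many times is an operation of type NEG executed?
1

Counting NEG operations:
Step 1: NEG(c) ← NEG
Total: 1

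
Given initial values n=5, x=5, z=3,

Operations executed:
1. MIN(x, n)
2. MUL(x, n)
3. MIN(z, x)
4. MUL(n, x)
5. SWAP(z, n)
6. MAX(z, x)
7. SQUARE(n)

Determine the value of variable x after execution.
x = 25

Tracing execution:
Step 1: MIN(x, n) → x = 5
Step 2: MUL(x, n) → x = 25
Step 3: MIN(z, x) → x = 25
Step 4: MUL(n, x) → x = 25
Step 5: SWAP(z, n) → x = 25
Step 6: MAX(z, x) → x = 25
Step 7: SQUARE(n) → x = 25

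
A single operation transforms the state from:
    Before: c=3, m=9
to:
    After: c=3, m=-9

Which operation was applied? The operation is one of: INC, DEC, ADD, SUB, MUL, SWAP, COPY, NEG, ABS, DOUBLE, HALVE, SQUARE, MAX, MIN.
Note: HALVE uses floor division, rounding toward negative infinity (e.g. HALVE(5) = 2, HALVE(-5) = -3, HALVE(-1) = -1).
NEG(m)

Analyzing the change:
Before: c=3, m=9
After: c=3, m=-9
Variable m changed from 9 to -9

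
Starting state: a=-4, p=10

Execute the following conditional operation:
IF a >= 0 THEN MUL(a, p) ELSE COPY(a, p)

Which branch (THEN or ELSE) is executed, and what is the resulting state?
Branch: ELSE, Final state: a=10, p=10

Evaluating condition: a >= 0
a = -4
Condition is False, so ELSE branch executes
After COPY(a, p): a=10, p=10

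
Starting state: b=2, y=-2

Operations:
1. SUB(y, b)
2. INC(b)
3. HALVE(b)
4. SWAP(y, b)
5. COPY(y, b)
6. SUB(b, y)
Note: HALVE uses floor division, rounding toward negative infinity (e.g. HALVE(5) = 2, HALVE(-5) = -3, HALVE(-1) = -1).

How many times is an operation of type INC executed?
1

Counting INC operations:
Step 2: INC(b) ← INC
Total: 1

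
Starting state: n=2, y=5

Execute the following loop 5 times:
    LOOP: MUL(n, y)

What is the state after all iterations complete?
n=6250, y=5

Iteration trace:
Start: n=2, y=5
After iteration 1: n=10, y=5
After iteration 2: n=50, y=5
After iteration 3: n=250, y=5
After iteration 4: n=1250, y=5
After iteration 5: n=6250, y=5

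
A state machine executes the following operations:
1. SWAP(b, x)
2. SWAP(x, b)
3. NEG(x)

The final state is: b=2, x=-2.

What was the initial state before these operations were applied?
b=2, x=2

Working backwards:
Final state: b=2, x=-2
Before step 3 (NEG(x)): b=2, x=2
Before step 2 (SWAP(x, b)): b=2, x=2
Before step 1 (SWAP(b, x)): b=2, x=2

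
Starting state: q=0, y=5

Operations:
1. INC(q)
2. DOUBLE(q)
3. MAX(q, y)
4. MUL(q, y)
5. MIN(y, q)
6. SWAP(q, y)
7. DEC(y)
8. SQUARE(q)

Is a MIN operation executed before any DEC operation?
Yes

First MIN: step 5
First DEC: step 7
Since 5 < 7, MIN comes first.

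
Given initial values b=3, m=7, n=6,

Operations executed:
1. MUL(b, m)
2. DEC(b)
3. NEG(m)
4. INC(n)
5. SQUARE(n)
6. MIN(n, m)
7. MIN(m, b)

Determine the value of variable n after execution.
n = -7

Tracing execution:
Step 1: MUL(b, m) → n = 6
Step 2: DEC(b) → n = 6
Step 3: NEG(m) → n = 6
Step 4: INC(n) → n = 7
Step 5: SQUARE(n) → n = 49
Step 6: MIN(n, m) → n = -7
Step 7: MIN(m, b) → n = -7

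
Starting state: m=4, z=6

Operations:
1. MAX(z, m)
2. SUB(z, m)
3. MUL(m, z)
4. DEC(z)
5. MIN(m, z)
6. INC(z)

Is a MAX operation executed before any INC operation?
Yes

First MAX: step 1
First INC: step 6
Since 1 < 6, MAX comes first.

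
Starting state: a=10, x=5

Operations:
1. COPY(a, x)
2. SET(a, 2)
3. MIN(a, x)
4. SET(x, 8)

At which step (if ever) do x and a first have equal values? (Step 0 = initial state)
Step 1

x and a first become equal after step 1.

Comparing values at each step:
Initial: x=5, a=10
After step 1: x=5, a=5 ← equal!
After step 2: x=5, a=2
After step 3: x=5, a=2
After step 4: x=8, a=2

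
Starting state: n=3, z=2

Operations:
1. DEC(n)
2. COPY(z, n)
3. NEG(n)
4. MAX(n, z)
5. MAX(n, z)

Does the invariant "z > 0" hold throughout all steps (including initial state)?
Yes

The invariant holds at every step.

State at each step:
Initial: n=3, z=2
After step 1: n=2, z=2
After step 2: n=2, z=2
After step 3: n=-2, z=2
After step 4: n=2, z=2
After step 5: n=2, z=2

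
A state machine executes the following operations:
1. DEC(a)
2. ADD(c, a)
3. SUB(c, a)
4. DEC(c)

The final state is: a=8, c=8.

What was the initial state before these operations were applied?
a=9, c=9

Working backwards:
Final state: a=8, c=8
Before step 4 (DEC(c)): a=8, c=9
Before step 3 (SUB(c, a)): a=8, c=17
Before step 2 (ADD(c, a)): a=8, c=9
Before step 1 (DEC(a)): a=9, c=9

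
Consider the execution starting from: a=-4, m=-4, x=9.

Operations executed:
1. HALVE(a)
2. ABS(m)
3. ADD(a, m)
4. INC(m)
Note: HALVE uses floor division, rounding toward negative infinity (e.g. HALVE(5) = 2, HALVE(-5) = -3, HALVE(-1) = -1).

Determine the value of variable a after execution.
a = 2

Tracing execution:
Step 1: HALVE(a) → a = -2
Step 2: ABS(m) → a = -2
Step 3: ADD(a, m) → a = 2
Step 4: INC(m) → a = 2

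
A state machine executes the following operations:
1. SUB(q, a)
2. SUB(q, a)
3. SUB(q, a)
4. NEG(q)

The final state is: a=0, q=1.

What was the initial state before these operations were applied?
a=0, q=-1

Working backwards:
Final state: a=0, q=1
Before step 4 (NEG(q)): a=0, q=-1
Before step 3 (SUB(q, a)): a=0, q=-1
Before step 2 (SUB(q, a)): a=0, q=-1
Before step 1 (SUB(q, a)): a=0, q=-1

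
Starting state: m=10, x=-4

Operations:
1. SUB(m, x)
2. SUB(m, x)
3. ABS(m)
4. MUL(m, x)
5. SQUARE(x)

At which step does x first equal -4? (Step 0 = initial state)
Step 0

Tracing x:
Initial: x = -4 ← first occurrence
After step 1: x = -4
After step 2: x = -4
After step 3: x = -4
After step 4: x = -4
After step 5: x = 16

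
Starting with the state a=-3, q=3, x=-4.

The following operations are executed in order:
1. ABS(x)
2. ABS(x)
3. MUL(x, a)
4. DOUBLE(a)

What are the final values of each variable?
{a: -6, q: 3, x: -12}

Step-by-step execution:
Initial: a=-3, q=3, x=-4
After step 1 (ABS(x)): a=-3, q=3, x=4
After step 2 (ABS(x)): a=-3, q=3, x=4
After step 3 (MUL(x, a)): a=-3, q=3, x=-12
After step 4 (DOUBLE(a)): a=-6, q=3, x=-12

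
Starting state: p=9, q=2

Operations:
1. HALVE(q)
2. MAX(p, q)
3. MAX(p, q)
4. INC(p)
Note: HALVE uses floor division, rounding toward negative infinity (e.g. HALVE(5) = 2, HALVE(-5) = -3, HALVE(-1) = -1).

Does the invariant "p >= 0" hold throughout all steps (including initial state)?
Yes

The invariant holds at every step.

State at each step:
Initial: p=9, q=2
After step 1: p=9, q=1
After step 2: p=9, q=1
After step 3: p=9, q=1
After step 4: p=10, q=1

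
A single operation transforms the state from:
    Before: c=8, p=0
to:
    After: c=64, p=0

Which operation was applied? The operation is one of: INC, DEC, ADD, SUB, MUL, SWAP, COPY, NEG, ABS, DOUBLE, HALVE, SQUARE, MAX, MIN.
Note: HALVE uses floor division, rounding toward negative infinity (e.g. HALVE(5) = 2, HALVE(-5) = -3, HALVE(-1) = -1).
SQUARE(c)

Analyzing the change:
Before: c=8, p=0
After: c=64, p=0
Variable c changed from 8 to 64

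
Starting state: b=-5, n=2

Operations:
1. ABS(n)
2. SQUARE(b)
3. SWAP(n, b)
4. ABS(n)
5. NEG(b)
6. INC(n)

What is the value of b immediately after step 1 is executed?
b = -5

Tracing b through execution:
Initial: b = -5
After step 1 (ABS(n)): b = -5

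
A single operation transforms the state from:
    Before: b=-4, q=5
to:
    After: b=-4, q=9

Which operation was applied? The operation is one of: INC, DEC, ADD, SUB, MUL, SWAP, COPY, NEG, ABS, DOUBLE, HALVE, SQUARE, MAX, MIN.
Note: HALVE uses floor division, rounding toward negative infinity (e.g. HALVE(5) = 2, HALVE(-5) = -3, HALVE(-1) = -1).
SUB(q, b)

Analyzing the change:
Before: b=-4, q=5
After: b=-4, q=9
Variable q changed from 5 to 9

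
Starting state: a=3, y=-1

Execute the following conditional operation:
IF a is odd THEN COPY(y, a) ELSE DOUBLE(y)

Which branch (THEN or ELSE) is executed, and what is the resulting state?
Branch: THEN, Final state: a=3, y=3

Evaluating condition: a is odd
Condition is True, so THEN branch executes
After COPY(y, a): a=3, y=3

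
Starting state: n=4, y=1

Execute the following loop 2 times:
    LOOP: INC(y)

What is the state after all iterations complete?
n=4, y=3

Iteration trace:
Start: n=4, y=1
After iteration 1: n=4, y=2
After iteration 2: n=4, y=3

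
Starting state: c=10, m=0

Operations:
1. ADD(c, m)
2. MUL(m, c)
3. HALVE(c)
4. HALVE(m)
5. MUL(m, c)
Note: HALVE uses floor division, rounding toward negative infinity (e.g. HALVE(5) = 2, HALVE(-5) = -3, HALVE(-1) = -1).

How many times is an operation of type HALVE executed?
2

Counting HALVE operations:
Step 3: HALVE(c) ← HALVE
Step 4: HALVE(m) ← HALVE
Total: 2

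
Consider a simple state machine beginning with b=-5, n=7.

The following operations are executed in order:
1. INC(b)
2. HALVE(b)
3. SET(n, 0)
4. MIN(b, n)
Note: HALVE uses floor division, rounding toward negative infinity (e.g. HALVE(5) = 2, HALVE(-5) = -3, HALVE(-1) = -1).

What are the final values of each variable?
{b: -2, n: 0}

Step-by-step execution:
Initial: b=-5, n=7
After step 1 (INC(b)): b=-4, n=7
After step 2 (HALVE(b)): b=-2, n=7
After step 3 (SET(n, 0)): b=-2, n=0
After step 4 (MIN(b, n)): b=-2, n=0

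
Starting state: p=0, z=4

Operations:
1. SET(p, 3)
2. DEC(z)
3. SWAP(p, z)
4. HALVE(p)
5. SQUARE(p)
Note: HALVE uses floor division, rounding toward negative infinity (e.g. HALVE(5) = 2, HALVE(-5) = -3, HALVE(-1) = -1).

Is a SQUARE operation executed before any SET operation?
No

First SQUARE: step 5
First SET: step 1
Since 5 > 1, SET comes first.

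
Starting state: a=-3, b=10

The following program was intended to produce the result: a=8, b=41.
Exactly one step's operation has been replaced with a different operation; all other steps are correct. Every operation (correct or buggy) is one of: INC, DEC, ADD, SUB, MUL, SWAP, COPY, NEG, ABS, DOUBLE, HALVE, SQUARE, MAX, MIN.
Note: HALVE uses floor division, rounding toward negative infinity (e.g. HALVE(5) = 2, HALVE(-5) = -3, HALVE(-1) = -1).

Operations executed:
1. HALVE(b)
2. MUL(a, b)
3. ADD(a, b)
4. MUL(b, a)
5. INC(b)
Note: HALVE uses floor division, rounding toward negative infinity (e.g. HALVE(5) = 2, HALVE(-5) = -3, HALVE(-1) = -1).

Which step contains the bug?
Step 2

Trace with buggy code:
Initial: a=-3, b=10
After step 1: a=-3, b=5
After step 2: a=-15, b=5
After step 3: a=-10, b=5
After step 4: a=-10, b=-50
After step 5: a=-10, b=-49
Actual final a=-10, b=-49 ≠ expected a=8, b=41.
Step 2 is the only position where a single-operation replacement can produce the expected result.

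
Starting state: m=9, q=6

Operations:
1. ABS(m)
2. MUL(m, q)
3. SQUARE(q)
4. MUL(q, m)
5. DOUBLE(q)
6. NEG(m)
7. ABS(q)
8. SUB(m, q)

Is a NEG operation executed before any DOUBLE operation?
No

First NEG: step 6
First DOUBLE: step 5
Since 6 > 5, DOUBLE comes first.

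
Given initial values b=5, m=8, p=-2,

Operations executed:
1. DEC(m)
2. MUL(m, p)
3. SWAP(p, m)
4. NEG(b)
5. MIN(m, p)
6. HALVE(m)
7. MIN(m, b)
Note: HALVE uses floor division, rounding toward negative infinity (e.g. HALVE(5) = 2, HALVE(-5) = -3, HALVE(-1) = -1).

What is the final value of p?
p = -14

Tracing execution:
Step 1: DEC(m) → p = -2
Step 2: MUL(m, p) → p = -2
Step 3: SWAP(p, m) → p = -14
Step 4: NEG(b) → p = -14
Step 5: MIN(m, p) → p = -14
Step 6: HALVE(m) → p = -14
Step 7: MIN(m, b) → p = -14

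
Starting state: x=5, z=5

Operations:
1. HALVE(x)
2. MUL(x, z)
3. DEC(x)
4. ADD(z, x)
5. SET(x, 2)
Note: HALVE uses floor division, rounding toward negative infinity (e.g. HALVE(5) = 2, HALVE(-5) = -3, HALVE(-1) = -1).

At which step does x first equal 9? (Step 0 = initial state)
Step 3

Tracing x:
Initial: x = 5
After step 1: x = 2
After step 2: x = 10
After step 3: x = 9 ← first occurrence
After step 4: x = 9
After step 5: x = 2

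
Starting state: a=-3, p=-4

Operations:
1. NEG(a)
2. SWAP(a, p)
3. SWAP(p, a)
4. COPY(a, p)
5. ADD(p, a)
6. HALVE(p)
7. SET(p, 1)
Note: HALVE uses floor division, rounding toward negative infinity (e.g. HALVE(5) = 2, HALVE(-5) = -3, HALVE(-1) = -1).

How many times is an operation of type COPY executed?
1

Counting COPY operations:
Step 4: COPY(a, p) ← COPY
Total: 1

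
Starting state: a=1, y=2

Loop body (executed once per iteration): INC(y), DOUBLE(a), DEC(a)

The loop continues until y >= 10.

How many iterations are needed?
8

Tracing iterations:
Initial: a=1, y=2
After iteration 1: a=1, y=3
After iteration 2: a=1, y=4
After iteration 3: a=1, y=5
After iteration 4: a=1, y=6
After iteration 5: a=1, y=7
After iteration 6: a=1, y=8
After iteration 7: a=1, y=9
After iteration 8: a=1, y=10
y >= 10 now holds, so the loop exits after 8 iterations.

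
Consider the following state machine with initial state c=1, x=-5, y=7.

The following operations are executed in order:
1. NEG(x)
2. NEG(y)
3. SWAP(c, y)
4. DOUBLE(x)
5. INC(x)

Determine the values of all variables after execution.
{c: -7, x: 11, y: 1}

Step-by-step execution:
Initial: c=1, x=-5, y=7
After step 1 (NEG(x)): c=1, x=5, y=7
After step 2 (NEG(y)): c=1, x=5, y=-7
After step 3 (SWAP(c, y)): c=-7, x=5, y=1
After step 4 (DOUBLE(x)): c=-7, x=10, y=1
After step 5 (INC(x)): c=-7, x=11, y=1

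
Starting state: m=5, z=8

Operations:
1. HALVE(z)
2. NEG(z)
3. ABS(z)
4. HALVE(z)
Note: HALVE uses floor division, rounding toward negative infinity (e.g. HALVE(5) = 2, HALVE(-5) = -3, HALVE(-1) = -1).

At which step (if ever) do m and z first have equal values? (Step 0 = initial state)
Never

m and z never become equal during execution.

Comparing values at each step:
Initial: m=5, z=8
After step 1: m=5, z=4
After step 2: m=5, z=-4
After step 3: m=5, z=4
After step 4: m=5, z=2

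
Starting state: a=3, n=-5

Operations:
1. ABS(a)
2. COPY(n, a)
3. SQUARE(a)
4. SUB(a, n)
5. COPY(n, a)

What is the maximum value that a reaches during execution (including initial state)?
9

Values of a at each step:
Initial: a = 3
After step 1: a = 3
After step 2: a = 3
After step 3: a = 9 ← maximum
After step 4: a = 6
After step 5: a = 6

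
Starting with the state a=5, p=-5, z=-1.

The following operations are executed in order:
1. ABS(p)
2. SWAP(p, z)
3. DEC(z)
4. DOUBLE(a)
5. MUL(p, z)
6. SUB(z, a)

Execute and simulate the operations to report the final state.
{a: 10, p: -4, z: -6}

Step-by-step execution:
Initial: a=5, p=-5, z=-1
After step 1 (ABS(p)): a=5, p=5, z=-1
After step 2 (SWAP(p, z)): a=5, p=-1, z=5
After step 3 (DEC(z)): a=5, p=-1, z=4
After step 4 (DOUBLE(a)): a=10, p=-1, z=4
After step 5 (MUL(p, z)): a=10, p=-4, z=4
After step 6 (SUB(z, a)): a=10, p=-4, z=-6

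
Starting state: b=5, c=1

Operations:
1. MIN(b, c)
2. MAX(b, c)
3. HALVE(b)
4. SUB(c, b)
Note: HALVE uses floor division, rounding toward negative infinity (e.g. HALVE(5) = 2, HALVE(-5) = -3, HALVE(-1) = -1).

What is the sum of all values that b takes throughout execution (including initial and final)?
7

Values of b at each step:
Initial: b = 5
After step 1: b = 1
After step 2: b = 1
After step 3: b = 0
After step 4: b = 0
Sum = 5 + 1 + 1 + 0 + 0 = 7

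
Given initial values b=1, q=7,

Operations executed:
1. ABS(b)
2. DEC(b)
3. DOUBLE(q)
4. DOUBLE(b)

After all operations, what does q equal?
q = 14

Tracing execution:
Step 1: ABS(b) → q = 7
Step 2: DEC(b) → q = 7
Step 3: DOUBLE(q) → q = 14
Step 4: DOUBLE(b) → q = 14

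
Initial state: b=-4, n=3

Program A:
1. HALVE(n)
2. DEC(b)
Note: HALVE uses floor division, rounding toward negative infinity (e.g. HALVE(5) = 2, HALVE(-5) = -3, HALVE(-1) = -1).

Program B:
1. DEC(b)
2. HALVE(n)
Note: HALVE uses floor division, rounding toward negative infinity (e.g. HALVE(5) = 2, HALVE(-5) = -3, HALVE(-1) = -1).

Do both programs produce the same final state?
Yes

Program A final state: b=-5, n=1
Program B final state: b=-5, n=1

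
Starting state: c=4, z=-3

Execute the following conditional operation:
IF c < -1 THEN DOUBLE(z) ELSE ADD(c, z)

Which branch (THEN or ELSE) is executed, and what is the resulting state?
Branch: ELSE, Final state: c=1, z=-3

Evaluating condition: c < -1
c = 4
Condition is False, so ELSE branch executes
After ADD(c, z): c=1, z=-3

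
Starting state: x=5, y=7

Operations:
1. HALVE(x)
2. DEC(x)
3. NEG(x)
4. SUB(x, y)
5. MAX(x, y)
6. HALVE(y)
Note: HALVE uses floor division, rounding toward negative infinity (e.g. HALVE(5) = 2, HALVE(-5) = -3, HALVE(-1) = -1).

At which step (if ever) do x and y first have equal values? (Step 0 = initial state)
Step 5

x and y first become equal after step 5.

Comparing values at each step:
Initial: x=5, y=7
After step 1: x=2, y=7
After step 2: x=1, y=7
After step 3: x=-1, y=7
After step 4: x=-8, y=7
After step 5: x=7, y=7 ← equal!
After step 6: x=7, y=3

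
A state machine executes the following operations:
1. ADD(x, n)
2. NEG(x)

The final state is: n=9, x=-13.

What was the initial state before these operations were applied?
n=9, x=4

Working backwards:
Final state: n=9, x=-13
Before step 2 (NEG(x)): n=9, x=13
Before step 1 (ADD(x, n)): n=9, x=4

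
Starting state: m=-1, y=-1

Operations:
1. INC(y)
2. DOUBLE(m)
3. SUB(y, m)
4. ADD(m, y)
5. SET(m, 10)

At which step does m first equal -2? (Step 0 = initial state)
Step 2

Tracing m:
Initial: m = -1
After step 1: m = -1
After step 2: m = -2 ← first occurrence
After step 3: m = -2
After step 4: m = 0
After step 5: m = 10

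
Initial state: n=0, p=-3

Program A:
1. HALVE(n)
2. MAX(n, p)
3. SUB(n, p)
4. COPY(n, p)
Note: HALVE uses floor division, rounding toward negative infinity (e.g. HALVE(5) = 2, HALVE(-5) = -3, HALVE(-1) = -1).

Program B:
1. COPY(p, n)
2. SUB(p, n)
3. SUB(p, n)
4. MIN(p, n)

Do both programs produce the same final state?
No

Program A final state: n=-3, p=-3
Program B final state: n=0, p=0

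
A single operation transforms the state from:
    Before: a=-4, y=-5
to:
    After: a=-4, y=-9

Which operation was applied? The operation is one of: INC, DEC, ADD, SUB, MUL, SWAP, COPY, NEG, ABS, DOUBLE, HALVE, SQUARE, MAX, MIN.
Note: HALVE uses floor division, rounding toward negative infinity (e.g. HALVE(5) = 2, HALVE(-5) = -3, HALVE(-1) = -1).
ADD(y, a)

Analyzing the change:
Before: a=-4, y=-5
After: a=-4, y=-9
Variable y changed from -5 to -9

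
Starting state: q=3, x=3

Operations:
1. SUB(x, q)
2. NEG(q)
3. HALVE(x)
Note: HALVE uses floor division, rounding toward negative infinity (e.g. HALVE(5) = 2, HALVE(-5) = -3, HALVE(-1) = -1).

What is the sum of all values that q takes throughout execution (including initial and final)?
0

Values of q at each step:
Initial: q = 3
After step 1: q = 3
After step 2: q = -3
After step 3: q = -3
Sum = 3 + 3 + -3 + -3 = 0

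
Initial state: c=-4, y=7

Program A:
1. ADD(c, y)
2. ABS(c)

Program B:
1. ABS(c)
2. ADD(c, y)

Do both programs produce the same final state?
No

Program A final state: c=3, y=7
Program B final state: c=11, y=7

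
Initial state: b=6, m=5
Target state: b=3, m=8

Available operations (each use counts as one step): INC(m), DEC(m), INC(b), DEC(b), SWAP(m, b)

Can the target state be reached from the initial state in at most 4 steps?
No

The target state cannot be reached within 4 steps.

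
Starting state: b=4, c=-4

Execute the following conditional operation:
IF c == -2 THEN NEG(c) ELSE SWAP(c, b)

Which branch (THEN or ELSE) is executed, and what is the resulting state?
Branch: ELSE, Final state: b=-4, c=4

Evaluating condition: c == -2
c = -4
Condition is False, so ELSE branch executes
After SWAP(c, b): b=-4, c=4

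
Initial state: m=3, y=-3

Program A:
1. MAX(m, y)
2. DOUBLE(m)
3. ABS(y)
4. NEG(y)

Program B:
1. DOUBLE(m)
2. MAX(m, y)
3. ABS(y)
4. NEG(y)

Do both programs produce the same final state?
Yes

Program A final state: m=6, y=-3
Program B final state: m=6, y=-3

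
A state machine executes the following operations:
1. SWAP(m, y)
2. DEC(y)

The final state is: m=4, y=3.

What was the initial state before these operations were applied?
m=4, y=4

Working backwards:
Final state: m=4, y=3
Before step 2 (DEC(y)): m=4, y=4
Before step 1 (SWAP(m, y)): m=4, y=4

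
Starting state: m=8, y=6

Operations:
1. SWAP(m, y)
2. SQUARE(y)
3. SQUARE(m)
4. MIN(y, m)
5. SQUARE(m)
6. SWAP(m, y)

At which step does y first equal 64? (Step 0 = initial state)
Step 2

Tracing y:
Initial: y = 6
After step 1: y = 8
After step 2: y = 64 ← first occurrence
After step 3: y = 64
After step 4: y = 36
After step 5: y = 36
After step 6: y = 1296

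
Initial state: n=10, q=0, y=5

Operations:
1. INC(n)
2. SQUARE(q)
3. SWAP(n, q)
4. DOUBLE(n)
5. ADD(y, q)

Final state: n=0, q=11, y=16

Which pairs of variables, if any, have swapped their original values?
None

Comparing initial and final values:
q: 0 → 11
n: 10 → 0
y: 5 → 16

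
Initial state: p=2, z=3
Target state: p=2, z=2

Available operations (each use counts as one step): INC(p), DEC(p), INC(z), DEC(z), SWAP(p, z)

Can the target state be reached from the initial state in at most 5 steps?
Yes

Path (1 step): DEC(z)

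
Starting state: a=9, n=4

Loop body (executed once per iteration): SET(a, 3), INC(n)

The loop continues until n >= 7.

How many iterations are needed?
3

Tracing iterations:
Initial: a=9, n=4
After iteration 1: a=3, n=5
After iteration 2: a=3, n=6
After iteration 3: a=3, n=7
n >= 7 now holds, so the loop exits after 3 iterations.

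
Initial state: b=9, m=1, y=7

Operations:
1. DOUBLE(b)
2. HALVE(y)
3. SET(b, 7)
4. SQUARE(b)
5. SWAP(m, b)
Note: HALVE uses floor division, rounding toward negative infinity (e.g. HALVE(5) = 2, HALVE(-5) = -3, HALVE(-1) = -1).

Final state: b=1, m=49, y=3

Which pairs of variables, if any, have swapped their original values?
None

Comparing initial and final values:
b: 9 → 1
y: 7 → 3
m: 1 → 49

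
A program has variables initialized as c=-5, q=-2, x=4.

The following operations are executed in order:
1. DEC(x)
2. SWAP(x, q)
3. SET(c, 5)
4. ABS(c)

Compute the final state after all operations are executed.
{c: 5, q: 3, x: -2}

Step-by-step execution:
Initial: c=-5, q=-2, x=4
After step 1 (DEC(x)): c=-5, q=-2, x=3
After step 2 (SWAP(x, q)): c=-5, q=3, x=-2
After step 3 (SET(c, 5)): c=5, q=3, x=-2
After step 4 (ABS(c)): c=5, q=3, x=-2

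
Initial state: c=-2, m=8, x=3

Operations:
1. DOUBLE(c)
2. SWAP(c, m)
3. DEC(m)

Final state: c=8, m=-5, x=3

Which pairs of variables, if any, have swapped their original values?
None

Comparing initial and final values:
c: -2 → 8
m: 8 → -5
x: 3 → 3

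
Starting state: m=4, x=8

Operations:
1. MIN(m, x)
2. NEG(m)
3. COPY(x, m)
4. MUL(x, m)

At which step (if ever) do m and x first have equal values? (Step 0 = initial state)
Step 3

m and x first become equal after step 3.

Comparing values at each step:
Initial: m=4, x=8
After step 1: m=4, x=8
After step 2: m=-4, x=8
After step 3: m=-4, x=-4 ← equal!
After step 4: m=-4, x=16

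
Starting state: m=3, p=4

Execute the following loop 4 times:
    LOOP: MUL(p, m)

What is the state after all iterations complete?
m=3, p=324

Iteration trace:
Start: m=3, p=4
After iteration 1: m=3, p=12
After iteration 2: m=3, p=36
After iteration 3: m=3, p=108
After iteration 4: m=3, p=324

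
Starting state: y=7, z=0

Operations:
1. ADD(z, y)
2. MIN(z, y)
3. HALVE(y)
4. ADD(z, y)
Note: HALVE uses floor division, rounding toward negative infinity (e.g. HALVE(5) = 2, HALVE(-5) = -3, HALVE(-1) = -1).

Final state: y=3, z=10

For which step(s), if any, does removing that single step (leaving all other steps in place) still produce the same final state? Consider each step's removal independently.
Step(s) 2

Testing removal of each single step:
Without step 1: final = y=3, z=3 (different)
Without step 2: final = y=3, z=10 (same)
Without step 3: final = y=7, z=14 (different)
Without step 4: final = y=3, z=7 (different)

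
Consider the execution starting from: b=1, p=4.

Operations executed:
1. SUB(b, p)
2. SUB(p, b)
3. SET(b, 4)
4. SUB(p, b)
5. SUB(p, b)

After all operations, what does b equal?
b = 4

Tracing execution:
Step 1: SUB(b, p) → b = -3
Step 2: SUB(p, b) → b = -3
Step 3: SET(b, 4) → b = 4
Step 4: SUB(p, b) → b = 4
Step 5: SUB(p, b) → b = 4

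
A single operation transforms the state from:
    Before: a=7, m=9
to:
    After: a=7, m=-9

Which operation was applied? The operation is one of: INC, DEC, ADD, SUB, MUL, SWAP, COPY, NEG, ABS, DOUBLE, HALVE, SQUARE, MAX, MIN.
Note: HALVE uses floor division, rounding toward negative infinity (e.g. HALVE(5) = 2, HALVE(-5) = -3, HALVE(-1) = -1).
NEG(m)

Analyzing the change:
Before: a=7, m=9
After: a=7, m=-9
Variable m changed from 9 to -9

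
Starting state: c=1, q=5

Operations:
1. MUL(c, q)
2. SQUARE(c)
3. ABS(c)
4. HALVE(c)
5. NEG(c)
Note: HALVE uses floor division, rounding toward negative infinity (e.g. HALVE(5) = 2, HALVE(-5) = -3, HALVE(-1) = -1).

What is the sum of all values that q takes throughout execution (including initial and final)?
30

Values of q at each step:
Initial: q = 5
After step 1: q = 5
After step 2: q = 5
After step 3: q = 5
After step 4: q = 5
After step 5: q = 5
Sum = 5 + 5 + 5 + 5 + 5 + 5 = 30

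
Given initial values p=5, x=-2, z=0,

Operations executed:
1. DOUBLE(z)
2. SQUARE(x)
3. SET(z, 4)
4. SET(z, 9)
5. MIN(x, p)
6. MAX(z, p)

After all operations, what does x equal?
x = 4

Tracing execution:
Step 1: DOUBLE(z) → x = -2
Step 2: SQUARE(x) → x = 4
Step 3: SET(z, 4) → x = 4
Step 4: SET(z, 9) → x = 4
Step 5: MIN(x, p) → x = 4
Step 6: MAX(z, p) → x = 4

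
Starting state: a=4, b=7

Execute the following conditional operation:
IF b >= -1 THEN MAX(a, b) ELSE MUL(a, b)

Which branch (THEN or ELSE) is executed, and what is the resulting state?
Branch: THEN, Final state: a=7, b=7

Evaluating condition: b >= -1
b = 7
Condition is True, so THEN branch executes
After MAX(a, b): a=7, b=7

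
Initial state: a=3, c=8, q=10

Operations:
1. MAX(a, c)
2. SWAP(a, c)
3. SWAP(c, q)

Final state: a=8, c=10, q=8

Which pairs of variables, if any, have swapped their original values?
(c, q)

Comparing initial and final values:
a: 3 → 8
c: 8 → 10
q: 10 → 8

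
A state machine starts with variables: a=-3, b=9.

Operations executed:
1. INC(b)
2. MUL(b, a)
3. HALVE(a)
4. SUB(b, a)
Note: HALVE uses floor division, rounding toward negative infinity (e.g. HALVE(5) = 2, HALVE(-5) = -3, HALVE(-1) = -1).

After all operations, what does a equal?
a = -2

Tracing execution:
Step 1: INC(b) → a = -3
Step 2: MUL(b, a) → a = -3
Step 3: HALVE(a) → a = -2
Step 4: SUB(b, a) → a = -2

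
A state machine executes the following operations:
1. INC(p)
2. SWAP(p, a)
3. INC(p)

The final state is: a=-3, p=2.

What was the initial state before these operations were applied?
a=1, p=-4

Working backwards:
Final state: a=-3, p=2
Before step 3 (INC(p)): a=-3, p=1
Before step 2 (SWAP(p, a)): a=1, p=-3
Before step 1 (INC(p)): a=1, p=-4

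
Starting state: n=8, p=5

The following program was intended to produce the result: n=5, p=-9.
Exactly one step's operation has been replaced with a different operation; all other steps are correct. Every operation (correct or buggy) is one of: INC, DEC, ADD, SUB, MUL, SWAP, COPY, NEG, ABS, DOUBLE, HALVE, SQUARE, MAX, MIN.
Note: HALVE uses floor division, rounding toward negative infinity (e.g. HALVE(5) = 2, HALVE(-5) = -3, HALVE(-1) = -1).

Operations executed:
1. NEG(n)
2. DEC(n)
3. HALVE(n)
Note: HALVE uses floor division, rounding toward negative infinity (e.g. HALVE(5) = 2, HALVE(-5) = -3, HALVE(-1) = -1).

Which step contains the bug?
Step 3

Trace with buggy code:
Initial: n=8, p=5
After step 1: n=-8, p=5
After step 2: n=-9, p=5
After step 3: n=-5, p=5
Actual final n=-5, p=5 ≠ expected n=5, p=-9.
Step 3 is the only position where a single-operation replacement can produce the expected result.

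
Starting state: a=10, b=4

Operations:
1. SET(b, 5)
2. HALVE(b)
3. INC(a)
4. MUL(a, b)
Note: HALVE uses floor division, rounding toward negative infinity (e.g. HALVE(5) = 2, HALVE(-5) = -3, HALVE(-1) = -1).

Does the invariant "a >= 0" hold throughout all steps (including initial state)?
Yes

The invariant holds at every step.

State at each step:
Initial: a=10, b=4
After step 1: a=10, b=5
After step 2: a=10, b=2
After step 3: a=11, b=2
After step 4: a=22, b=2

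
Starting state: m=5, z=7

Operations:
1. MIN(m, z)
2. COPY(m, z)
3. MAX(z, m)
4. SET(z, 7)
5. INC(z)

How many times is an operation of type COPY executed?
1

Counting COPY operations:
Step 2: COPY(m, z) ← COPY
Total: 1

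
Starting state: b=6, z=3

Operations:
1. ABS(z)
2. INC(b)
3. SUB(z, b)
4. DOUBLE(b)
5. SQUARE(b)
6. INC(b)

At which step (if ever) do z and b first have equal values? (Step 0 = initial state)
Never

z and b never become equal during execution.

Comparing values at each step:
Initial: z=3, b=6
After step 1: z=3, b=6
After step 2: z=3, b=7
After step 3: z=-4, b=7
After step 4: z=-4, b=14
After step 5: z=-4, b=196
After step 6: z=-4, b=197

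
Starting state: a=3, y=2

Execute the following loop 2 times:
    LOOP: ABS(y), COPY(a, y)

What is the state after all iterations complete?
a=2, y=2

Iteration trace:
Start: a=3, y=2
After iteration 1: a=2, y=2
After iteration 2: a=2, y=2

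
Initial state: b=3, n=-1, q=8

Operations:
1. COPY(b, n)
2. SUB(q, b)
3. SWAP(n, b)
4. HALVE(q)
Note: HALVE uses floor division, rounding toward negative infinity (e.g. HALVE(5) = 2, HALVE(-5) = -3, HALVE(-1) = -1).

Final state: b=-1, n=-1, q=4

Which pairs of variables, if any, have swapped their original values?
None

Comparing initial and final values:
n: -1 → -1
b: 3 → -1
q: 8 → 4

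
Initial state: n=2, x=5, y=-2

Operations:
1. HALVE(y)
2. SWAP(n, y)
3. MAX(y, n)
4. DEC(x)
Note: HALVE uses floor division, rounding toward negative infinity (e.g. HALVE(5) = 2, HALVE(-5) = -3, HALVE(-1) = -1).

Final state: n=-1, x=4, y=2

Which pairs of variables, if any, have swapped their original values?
None

Comparing initial and final values:
n: 2 → -1
y: -2 → 2
x: 5 → 4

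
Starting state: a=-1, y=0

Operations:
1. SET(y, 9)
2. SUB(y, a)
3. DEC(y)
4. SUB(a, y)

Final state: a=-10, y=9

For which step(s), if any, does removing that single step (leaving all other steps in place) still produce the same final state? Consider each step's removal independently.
None - removing any single step changes the final result

Testing removal of each single step:
Without step 1: final = a=-1, y=0 (different)
Without step 2: final = a=-9, y=8 (different)
Without step 3: final = a=-11, y=10 (different)
Without step 4: final = a=-1, y=9 (different)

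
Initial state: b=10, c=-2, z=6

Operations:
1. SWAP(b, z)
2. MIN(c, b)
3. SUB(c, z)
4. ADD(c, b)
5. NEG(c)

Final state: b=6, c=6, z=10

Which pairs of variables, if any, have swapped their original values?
(b, z)

Comparing initial and final values:
b: 10 → 6
z: 6 → 10
c: -2 → 6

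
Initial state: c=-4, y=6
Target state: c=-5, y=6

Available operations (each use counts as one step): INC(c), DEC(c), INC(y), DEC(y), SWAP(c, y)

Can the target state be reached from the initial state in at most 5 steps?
Yes

Path (1 step): DEC(c)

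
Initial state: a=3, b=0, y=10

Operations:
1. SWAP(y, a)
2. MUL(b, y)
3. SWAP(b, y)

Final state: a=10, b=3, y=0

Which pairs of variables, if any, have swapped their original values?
None

Comparing initial and final values:
y: 10 → 0
a: 3 → 10
b: 0 → 3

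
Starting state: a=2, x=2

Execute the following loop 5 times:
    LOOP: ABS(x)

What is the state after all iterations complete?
a=2, x=2

Iteration trace:
Start: a=2, x=2
After iteration 1: a=2, x=2
After iteration 2: a=2, x=2
After iteration 3: a=2, x=2
After iteration 4: a=2, x=2
After iteration 5: a=2, x=2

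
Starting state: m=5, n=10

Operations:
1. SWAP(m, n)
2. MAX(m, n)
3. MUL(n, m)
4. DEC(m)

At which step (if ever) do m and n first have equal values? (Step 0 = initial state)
Never

m and n never become equal during execution.

Comparing values at each step:
Initial: m=5, n=10
After step 1: m=10, n=5
After step 2: m=10, n=5
After step 3: m=10, n=50
After step 4: m=9, n=50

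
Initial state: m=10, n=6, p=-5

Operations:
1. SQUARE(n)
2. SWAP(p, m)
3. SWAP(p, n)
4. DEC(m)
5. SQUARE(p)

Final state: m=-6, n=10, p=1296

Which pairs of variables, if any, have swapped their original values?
None

Comparing initial and final values:
n: 6 → 10
p: -5 → 1296
m: 10 → -6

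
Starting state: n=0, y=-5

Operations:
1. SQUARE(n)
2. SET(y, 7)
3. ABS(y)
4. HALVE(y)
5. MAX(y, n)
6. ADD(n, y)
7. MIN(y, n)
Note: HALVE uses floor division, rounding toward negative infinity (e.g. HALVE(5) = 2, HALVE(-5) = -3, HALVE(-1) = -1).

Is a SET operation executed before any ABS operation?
Yes

First SET: step 2
First ABS: step 3
Since 2 < 3, SET comes first.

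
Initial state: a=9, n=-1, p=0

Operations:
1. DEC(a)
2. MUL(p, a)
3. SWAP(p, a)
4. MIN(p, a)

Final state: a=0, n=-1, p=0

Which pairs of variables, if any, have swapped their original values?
None

Comparing initial and final values:
n: -1 → -1
p: 0 → 0
a: 9 → 0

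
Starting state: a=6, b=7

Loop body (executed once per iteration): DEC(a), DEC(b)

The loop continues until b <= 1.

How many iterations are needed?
6

Tracing iterations:
Initial: a=6, b=7
After iteration 1: a=5, b=6
After iteration 2: a=4, b=5
After iteration 3: a=3, b=4
After iteration 4: a=2, b=3
After iteration 5: a=1, b=2
After iteration 6: a=0, b=1
b <= 1 now holds, so the loop exits after 6 iterations.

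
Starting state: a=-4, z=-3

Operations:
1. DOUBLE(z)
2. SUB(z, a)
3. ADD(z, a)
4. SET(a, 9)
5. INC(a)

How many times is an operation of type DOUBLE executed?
1

Counting DOUBLE operations:
Step 1: DOUBLE(z) ← DOUBLE
Total: 1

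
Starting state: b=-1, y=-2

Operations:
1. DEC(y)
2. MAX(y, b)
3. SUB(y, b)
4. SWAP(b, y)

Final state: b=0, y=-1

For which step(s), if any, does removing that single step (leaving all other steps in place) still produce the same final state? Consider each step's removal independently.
Step(s) 1

Testing removal of each single step:
Without step 1: final = b=0, y=-1 (same)
Without step 2: final = b=-2, y=-1 (different)
Without step 3: final = b=-1, y=-1 (different)
Without step 4: final = b=-1, y=0 (different)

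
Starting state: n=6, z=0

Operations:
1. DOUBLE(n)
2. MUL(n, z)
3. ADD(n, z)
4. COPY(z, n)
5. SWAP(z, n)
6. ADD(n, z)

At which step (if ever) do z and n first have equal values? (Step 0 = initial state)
Step 2

z and n first become equal after step 2.

Comparing values at each step:
Initial: z=0, n=6
After step 1: z=0, n=12
After step 2: z=0, n=0 ← equal!
After step 3: z=0, n=0 ← equal!
After step 4: z=0, n=0 ← equal!
After step 5: z=0, n=0 ← equal!
After step 6: z=0, n=0 ← equal!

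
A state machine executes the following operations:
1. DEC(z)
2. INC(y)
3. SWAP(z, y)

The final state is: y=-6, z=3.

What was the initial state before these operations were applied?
y=2, z=-5

Working backwards:
Final state: y=-6, z=3
Before step 3 (SWAP(z, y)): y=3, z=-6
Before step 2 (INC(y)): y=2, z=-6
Before step 1 (DEC(z)): y=2, z=-5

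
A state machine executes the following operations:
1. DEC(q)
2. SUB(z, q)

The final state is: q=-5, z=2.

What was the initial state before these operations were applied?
q=-4, z=-3

Working backwards:
Final state: q=-5, z=2
Before step 2 (SUB(z, q)): q=-5, z=-3
Before step 1 (DEC(q)): q=-4, z=-3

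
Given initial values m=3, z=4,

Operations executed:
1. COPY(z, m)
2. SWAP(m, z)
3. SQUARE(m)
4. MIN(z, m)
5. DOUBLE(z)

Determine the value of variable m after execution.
m = 9

Tracing execution:
Step 1: COPY(z, m) → m = 3
Step 2: SWAP(m, z) → m = 3
Step 3: SQUARE(m) → m = 9
Step 4: MIN(z, m) → m = 9
Step 5: DOUBLE(z) → m = 9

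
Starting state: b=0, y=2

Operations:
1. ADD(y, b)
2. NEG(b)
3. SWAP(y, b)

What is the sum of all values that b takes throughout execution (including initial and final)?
2

Values of b at each step:
Initial: b = 0
After step 1: b = 0
After step 2: b = 0
After step 3: b = 2
Sum = 0 + 0 + 0 + 2 = 2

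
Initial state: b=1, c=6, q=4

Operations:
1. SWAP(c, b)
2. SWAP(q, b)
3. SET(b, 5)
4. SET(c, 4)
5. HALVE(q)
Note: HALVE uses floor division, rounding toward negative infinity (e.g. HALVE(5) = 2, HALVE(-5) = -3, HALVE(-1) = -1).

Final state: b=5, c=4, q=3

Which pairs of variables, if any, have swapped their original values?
None

Comparing initial and final values:
c: 6 → 4
b: 1 → 5
q: 4 → 3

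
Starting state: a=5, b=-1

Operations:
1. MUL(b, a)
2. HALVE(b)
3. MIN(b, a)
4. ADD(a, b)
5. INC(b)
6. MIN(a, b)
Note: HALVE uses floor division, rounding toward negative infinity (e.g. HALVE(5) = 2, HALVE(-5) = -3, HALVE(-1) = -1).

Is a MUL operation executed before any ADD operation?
Yes

First MUL: step 1
First ADD: step 4
Since 1 < 4, MUL comes first.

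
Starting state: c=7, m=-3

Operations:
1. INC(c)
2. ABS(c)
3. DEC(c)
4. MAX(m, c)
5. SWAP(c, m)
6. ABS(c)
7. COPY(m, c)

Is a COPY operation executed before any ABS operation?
No

First COPY: step 7
First ABS: step 2
Since 7 > 2, ABS comes first.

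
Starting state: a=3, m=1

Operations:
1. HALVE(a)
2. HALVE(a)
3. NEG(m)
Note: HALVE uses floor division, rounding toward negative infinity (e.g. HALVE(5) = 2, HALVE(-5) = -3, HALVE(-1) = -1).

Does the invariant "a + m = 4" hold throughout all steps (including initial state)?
No, violated after step 1

The invariant is violated after step 1.

State at each step:
Initial: a=3, m=1
After step 1: a=1, m=1
After step 2: a=0, m=1
After step 3: a=0, m=-1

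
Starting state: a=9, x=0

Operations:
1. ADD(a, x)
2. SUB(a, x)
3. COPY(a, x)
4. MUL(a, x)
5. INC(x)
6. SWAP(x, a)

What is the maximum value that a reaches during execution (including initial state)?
9

Values of a at each step:
Initial: a = 9 ← maximum
After step 1: a = 9
After step 2: a = 9
After step 3: a = 0
After step 4: a = 0
After step 5: a = 0
After step 6: a = 1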